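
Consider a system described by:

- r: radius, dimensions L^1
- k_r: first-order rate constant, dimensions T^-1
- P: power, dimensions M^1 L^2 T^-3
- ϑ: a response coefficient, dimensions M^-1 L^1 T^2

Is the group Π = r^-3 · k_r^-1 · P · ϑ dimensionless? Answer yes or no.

yes

Sum the exponent of each base dimension across the product:
  M: −3·[r]_M − [k_r]_M + [P]_M + [ϑ]_M = −3·(0) − (0) + (1) + (-1) = 0
  L: −3·[r]_L − [k_r]_L + [P]_L + [ϑ]_L = −3·(1) − (0) + (2) + (1) = 0
  T: −3·[r]_T − [k_r]_T + [P]_T + [ϑ]_T = −3·(0) − (-1) + (-3) + (2) = 0
  I: −3·[r]_I − [k_r]_I + [P]_I + [ϑ]_I = −3·(0) − (0) + (0) + (0) = 0
All base exponents vanish — dimensionless.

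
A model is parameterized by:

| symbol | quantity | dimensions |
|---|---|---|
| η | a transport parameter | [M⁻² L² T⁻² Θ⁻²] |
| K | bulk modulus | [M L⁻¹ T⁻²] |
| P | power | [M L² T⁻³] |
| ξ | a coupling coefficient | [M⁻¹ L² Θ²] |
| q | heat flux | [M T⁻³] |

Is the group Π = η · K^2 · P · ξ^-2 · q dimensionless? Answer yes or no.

Sum the exponent of each base dimension across the product:
  M: [η]_M + 2·[K]_M + [P]_M − 2·[ξ]_M + [q]_M = (-2) + 2·(1) + (1) − 2·(-1) + (1) = 4
  L: [η]_L + 2·[K]_L + [P]_L − 2·[ξ]_L + [q]_L = (2) + 2·(-1) + (2) − 2·(2) + (0) = -2
  T: [η]_T + 2·[K]_T + [P]_T − 2·[ξ]_T + [q]_T = (-2) + 2·(-2) + (-3) − 2·(0) + (-3) = -12
  Θ: [η]_Θ + 2·[K]_Θ + [P]_Θ − 2·[ξ]_Θ + [q]_Θ = (-2) + 2·(0) + (0) − 2·(2) + (0) = -6
Net dimensions [M⁴ L⁻² T⁻¹² Θ⁻⁶] ≠ [1] — not dimensionless.

no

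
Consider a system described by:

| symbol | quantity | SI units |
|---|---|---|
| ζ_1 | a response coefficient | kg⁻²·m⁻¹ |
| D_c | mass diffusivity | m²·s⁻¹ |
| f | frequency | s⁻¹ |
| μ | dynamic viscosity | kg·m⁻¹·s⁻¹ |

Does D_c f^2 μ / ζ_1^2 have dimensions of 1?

no

Sum the exponent of each base dimension across the product:
  M: −2·[ζ_1]_M + [D_c]_M + 2·[f]_M + [μ]_M = −2·(-2) + (0) + 2·(0) + (1) = 5
  L: −2·[ζ_1]_L + [D_c]_L + 2·[f]_L + [μ]_L = −2·(-1) + (2) + 2·(0) + (-1) = 3
  T: −2·[ζ_1]_T + [D_c]_T + 2·[f]_T + [μ]_T = −2·(0) + (-1) + 2·(-1) + (-1) = -4
Net dimensions [M⁵ L³ T⁻⁴] ≠ [1] — not dimensionless.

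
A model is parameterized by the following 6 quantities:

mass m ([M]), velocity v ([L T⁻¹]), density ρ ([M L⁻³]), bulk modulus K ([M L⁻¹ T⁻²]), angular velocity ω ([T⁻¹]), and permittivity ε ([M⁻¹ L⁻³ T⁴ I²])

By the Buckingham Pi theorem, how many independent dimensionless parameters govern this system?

There are 6 variables and 4 base dimensions (M, L, T, I).
The dimension matrix has rank 4.
Independent dimensionless groups: 6 − 4 = 2.

2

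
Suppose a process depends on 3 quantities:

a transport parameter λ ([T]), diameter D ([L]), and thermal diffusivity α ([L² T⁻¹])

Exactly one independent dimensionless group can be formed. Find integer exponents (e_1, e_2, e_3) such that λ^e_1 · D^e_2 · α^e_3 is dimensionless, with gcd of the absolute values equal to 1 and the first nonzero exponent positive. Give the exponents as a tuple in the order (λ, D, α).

(1, -2, 1)

L: e_1·(0) + e_2·(1) + e_3·(2) = 0
T: e_1·(1) + e_2·(0) + e_3·(-1) = 0
Solving this homogeneous linear system for the smallest-integer solution (first nonzero entry positive) gives (1, -2, 1).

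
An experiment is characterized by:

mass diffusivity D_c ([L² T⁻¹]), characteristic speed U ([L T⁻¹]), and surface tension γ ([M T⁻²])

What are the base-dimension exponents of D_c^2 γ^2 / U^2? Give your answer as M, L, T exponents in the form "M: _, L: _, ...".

Collect each base-dimension exponent across the product:
  M: 2·(0) − 2·(0) + 2·(1) = 2
  L: 2·(2) − 2·(1) + 2·(0) = 2
  T: 2·(-1) − 2·(-1) + 2·(-2) = -4
So the dimensions are [M² L² T⁻⁴].

M: 2, L: 2, T: -4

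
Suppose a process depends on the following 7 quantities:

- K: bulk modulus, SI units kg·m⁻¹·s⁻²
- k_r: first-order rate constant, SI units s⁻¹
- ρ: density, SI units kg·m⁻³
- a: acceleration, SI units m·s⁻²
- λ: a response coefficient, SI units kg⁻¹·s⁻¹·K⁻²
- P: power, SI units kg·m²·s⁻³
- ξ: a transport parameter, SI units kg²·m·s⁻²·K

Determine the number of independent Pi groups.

There are 7 variables and 4 base dimensions (M, L, T, Θ).
The dimension matrix has rank 4.
Independent dimensionless groups: 7 − 4 = 3.

3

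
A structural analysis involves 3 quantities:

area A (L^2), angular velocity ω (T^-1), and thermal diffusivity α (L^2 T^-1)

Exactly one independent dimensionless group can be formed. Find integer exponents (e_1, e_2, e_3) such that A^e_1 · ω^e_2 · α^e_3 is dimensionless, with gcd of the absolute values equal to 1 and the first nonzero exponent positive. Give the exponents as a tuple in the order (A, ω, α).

L: e_1·(2) + e_2·(0) + e_3·(2) = 0
T: e_1·(0) + e_2·(-1) + e_3·(-1) = 0
Solving this homogeneous linear system for the smallest-integer solution (first nonzero entry positive) gives (1, 1, -1).

(1, 1, -1)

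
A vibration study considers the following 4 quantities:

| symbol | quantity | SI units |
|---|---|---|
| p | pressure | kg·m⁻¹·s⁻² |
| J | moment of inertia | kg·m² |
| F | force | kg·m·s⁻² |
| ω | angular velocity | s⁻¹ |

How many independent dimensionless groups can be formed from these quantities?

There are 4 variables and 3 base dimensions (M, L, T).
The dimension matrix has rank 3.
Independent dimensionless groups: 4 − 3 = 1.

1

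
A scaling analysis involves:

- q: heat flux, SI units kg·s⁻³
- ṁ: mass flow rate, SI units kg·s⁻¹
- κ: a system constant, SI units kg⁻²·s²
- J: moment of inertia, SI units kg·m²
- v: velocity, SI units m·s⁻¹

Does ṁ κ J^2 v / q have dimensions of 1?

Sum the exponent of each base dimension across the product:
  M: −[q]_M + [ṁ]_M + [κ]_M + 2·[J]_M + [v]_M = −(1) + (1) + (-2) + 2·(1) + (0) = 0
  L: −[q]_L + [ṁ]_L + [κ]_L + 2·[J]_L + [v]_L = −(0) + (0) + (0) + 2·(2) + (1) = 5
  T: −[q]_T + [ṁ]_T + [κ]_T + 2·[J]_T + [v]_T = −(-3) + (-1) + (2) + 2·(0) + (-1) = 3
Net dimensions [L⁵ T³] ≠ [1] — not dimensionless.

no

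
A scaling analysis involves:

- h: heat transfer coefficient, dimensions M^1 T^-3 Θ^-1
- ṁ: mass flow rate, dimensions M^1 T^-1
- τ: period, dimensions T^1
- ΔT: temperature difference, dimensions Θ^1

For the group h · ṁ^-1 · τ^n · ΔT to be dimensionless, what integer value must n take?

2

Balance the T exponent: (1)·n from τ, plus (-3) − (-1) + (0) = -2 from the rest, must sum to zero.
n − 2 = 0, so n = 2.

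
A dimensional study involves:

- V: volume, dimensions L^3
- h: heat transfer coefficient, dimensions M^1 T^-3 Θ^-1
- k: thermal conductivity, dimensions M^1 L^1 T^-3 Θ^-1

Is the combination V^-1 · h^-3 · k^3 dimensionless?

yes

Sum the exponent of each base dimension across the product:
  M: −[V]_M − 3·[h]_M + 3·[k]_M = −(0) − 3·(1) + 3·(1) = 0
  L: −[V]_L − 3·[h]_L + 3·[k]_L = −(3) − 3·(0) + 3·(1) = 0
  T: −[V]_T − 3·[h]_T + 3·[k]_T = −(0) − 3·(-3) + 3·(-3) = 0
  Θ: −[V]_Θ − 3·[h]_Θ + 3·[k]_Θ = −(0) − 3·(-1) + 3·(-1) = 0
All base exponents vanish — dimensionless.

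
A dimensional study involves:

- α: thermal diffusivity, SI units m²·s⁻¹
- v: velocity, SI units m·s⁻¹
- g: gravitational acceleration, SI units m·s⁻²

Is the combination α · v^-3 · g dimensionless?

Sum the exponent of each base dimension across the product:
  M: [α]_M − 3·[v]_M + [g]_M = (0) − 3·(0) + (0) = 0
  L: [α]_L − 3·[v]_L + [g]_L = (2) − 3·(1) + (1) = 0
  T: [α]_T − 3·[v]_T + [g]_T = (-1) − 3·(-1) + (-2) = 0
  Θ: [α]_Θ − 3·[v]_Θ + [g]_Θ = (0) − 3·(0) + (0) = 0
All base exponents vanish — dimensionless.

yes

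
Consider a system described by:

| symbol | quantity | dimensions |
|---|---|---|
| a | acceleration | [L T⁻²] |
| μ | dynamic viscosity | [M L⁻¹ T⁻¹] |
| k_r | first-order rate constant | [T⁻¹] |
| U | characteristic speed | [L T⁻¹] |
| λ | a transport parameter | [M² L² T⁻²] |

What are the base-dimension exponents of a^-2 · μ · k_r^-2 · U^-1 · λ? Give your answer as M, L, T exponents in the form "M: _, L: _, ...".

Collect each base-dimension exponent across the product:
  M: −2·(0) + (1) − 2·(0) − (0) + (2) = 3
  L: −2·(1) + (-1) − 2·(0) − (1) + (2) = -2
  T: −2·(-2) + (-1) − 2·(-1) − (-1) + (-2) = 4
So the dimensions are [M³ L⁻² T⁴].

M: 3, L: -2, T: 4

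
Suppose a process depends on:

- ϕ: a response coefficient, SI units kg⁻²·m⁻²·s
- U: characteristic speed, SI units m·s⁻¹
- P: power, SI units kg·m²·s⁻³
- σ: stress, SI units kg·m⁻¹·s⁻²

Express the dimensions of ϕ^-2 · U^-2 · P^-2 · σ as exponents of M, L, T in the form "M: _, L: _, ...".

M: 3, L: -3, T: 4

Collect each base-dimension exponent across the product:
  M: −2·(-2) − 2·(0) − 2·(1) + (1) = 3
  L: −2·(-2) − 2·(1) − 2·(2) + (-1) = -3
  T: −2·(1) − 2·(-1) − 2·(-3) + (-2) = 4
So the dimensions are [M³ L⁻³ T⁴].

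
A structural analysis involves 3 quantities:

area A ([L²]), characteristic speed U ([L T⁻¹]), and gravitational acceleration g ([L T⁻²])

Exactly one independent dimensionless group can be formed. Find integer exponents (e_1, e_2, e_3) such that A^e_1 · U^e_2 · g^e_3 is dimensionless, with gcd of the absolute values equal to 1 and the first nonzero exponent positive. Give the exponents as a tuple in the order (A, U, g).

(1, -4, 2)

L: e_1·(2) + e_2·(1) + e_3·(1) = 0
T: e_1·(0) + e_2·(-1) + e_3·(-2) = 0
Solving this homogeneous linear system for the smallest-integer solution (first nonzero entry positive) gives (1, -4, 2).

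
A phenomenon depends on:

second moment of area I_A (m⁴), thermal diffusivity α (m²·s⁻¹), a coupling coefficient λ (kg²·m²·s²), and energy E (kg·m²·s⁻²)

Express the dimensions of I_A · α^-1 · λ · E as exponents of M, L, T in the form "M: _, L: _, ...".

M: 3, L: 6, T: 1

Collect each base-dimension exponent across the product:
  M: (0) − (0) + (2) + (1) = 3
  L: (4) − (2) + (2) + (2) = 6
  T: (0) − (-1) + (2) + (-2) = 1
So the dimensions are [M³ L⁶ T].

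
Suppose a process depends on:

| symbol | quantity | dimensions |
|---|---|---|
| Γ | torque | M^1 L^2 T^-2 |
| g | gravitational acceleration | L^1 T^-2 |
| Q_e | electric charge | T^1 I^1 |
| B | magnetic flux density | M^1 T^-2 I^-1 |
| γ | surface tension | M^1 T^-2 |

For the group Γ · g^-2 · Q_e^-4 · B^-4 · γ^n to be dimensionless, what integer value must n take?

Balance the M exponent: (1)·n from γ, plus (1) − 2·(0) − 4·(0) − 4·(1) = -3 from the rest, must sum to zero.
n − 3 = 0, so n = 3.

3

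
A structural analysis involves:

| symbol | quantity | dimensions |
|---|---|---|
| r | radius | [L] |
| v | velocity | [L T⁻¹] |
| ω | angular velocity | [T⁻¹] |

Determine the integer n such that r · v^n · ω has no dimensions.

-1

Balance the L exponent: (1)·n from v, plus (1) + (0) = 1 from the rest, must sum to zero.
n + 1 = 0, so n = -1.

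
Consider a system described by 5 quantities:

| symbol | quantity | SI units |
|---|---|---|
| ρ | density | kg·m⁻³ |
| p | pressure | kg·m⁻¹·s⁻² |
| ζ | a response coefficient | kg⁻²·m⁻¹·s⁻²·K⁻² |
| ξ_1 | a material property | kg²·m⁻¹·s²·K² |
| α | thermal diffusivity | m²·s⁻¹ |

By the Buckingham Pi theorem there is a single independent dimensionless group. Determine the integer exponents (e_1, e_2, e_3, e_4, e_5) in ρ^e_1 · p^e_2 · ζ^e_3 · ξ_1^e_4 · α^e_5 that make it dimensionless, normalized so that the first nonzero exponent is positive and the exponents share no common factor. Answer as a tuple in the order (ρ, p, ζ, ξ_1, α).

M: e_1·(1) + e_2·(1) + e_3·(-2) + e_4·(2) + e_5·(0) = 0
L: e_1·(-3) + e_2·(-1) + e_3·(-1) + e_4·(-1) + e_5·(2) = 0
T: e_1·(0) + e_2·(-2) + e_3·(-2) + e_4·(2) + e_5·(-1) = 0
Θ: e_1·(0) + e_2·(0) + e_3·(-2) + e_4·(2) + e_5·(0) = 0
Solving this homogeneous linear system for the smallest-integer solution (first nonzero entry positive) gives (1, -1, 1, 1, 2).

(1, -1, 1, 1, 2)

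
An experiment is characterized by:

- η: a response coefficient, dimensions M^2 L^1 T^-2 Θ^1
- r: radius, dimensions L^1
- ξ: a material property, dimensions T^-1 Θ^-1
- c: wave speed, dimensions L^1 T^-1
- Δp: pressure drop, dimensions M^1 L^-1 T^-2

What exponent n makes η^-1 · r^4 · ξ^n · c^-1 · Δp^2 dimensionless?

-1

Balance the T exponent: (-1)·n from ξ, plus −(-2) + 4·(0) − (-1) + 2·(-2) = -1 from the rest, must sum to zero.
−n − 1 = 0, so n = -1.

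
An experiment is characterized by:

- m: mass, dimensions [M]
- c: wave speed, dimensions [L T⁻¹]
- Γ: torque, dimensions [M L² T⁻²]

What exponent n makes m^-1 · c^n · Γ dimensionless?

Balance the L exponent: (1)·n from c, plus −(0) + (2) = 2 from the rest, must sum to zero.
n + 2 = 0, so n = -2.

-2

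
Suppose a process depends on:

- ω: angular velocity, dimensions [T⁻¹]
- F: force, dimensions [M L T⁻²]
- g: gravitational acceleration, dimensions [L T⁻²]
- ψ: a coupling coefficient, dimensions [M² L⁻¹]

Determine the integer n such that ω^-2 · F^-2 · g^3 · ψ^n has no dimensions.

Balance the M exponent: (2)·n from ψ, plus −2·(0) − 2·(1) + 3·(0) = -2 from the rest, must sum to zero.
2n − 2 = 0, so n = 1.

1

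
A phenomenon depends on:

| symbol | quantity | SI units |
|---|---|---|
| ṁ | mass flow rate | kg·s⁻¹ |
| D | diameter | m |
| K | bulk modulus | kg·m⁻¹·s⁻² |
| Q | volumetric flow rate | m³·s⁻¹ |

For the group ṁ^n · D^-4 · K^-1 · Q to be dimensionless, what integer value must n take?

Balance the M exponent: (1)·n from ṁ, plus −4·(0) − (1) + (0) = -1 from the rest, must sum to zero.
n − 1 = 0, so n = 1.

1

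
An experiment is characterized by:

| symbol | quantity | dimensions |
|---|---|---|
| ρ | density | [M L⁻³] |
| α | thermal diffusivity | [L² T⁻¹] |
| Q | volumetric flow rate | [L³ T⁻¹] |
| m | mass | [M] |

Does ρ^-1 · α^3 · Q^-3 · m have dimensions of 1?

Sum the exponent of each base dimension across the product:
  M: −[ρ]_M + 3·[α]_M − 3·[Q]_M + [m]_M = −(1) + 3·(0) − 3·(0) + (1) = 0
  L: −[ρ]_L + 3·[α]_L − 3·[Q]_L + [m]_L = −(-3) + 3·(2) − 3·(3) + (0) = 0
  T: −[ρ]_T + 3·[α]_T − 3·[Q]_T + [m]_T = −(0) + 3·(-1) − 3·(-1) + (0) = 0
All base exponents vanish — dimensionless.

yes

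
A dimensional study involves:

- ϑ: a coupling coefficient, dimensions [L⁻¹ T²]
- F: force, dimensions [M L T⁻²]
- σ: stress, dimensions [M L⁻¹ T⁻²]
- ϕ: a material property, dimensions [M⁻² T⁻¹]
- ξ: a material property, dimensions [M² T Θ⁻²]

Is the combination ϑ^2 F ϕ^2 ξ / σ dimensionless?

Sum the exponent of each base dimension across the product:
  M: 2·[ϑ]_M + [F]_M − [σ]_M + 2·[ϕ]_M + [ξ]_M = 2·(0) + (1) − (1) + 2·(-2) + (2) = -2
  L: 2·[ϑ]_L + [F]_L − [σ]_L + 2·[ϕ]_L + [ξ]_L = 2·(-1) + (1) − (-1) + 2·(0) + (0) = 0
  T: 2·[ϑ]_T + [F]_T − [σ]_T + 2·[ϕ]_T + [ξ]_T = 2·(2) + (-2) − (-2) + 2·(-1) + (1) = 3
  Θ: 2·[ϑ]_Θ + [F]_Θ − [σ]_Θ + 2·[ϕ]_Θ + [ξ]_Θ = 2·(0) + (0) − (0) + 2·(0) + (-2) = -2
Net dimensions [M⁻² T³ Θ⁻²] ≠ [1] — not dimensionless.

no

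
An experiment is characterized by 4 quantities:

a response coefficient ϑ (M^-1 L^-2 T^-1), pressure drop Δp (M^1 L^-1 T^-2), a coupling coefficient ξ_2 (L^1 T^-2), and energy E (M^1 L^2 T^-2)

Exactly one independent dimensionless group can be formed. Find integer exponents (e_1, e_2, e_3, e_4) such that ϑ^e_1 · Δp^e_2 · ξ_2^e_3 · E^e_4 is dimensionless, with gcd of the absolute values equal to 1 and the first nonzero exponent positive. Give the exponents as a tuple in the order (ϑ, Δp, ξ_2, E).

(2, -1, -3, 3)

M: e_1·(-1) + e_2·(1) + e_3·(0) + e_4·(1) = 0
L: e_1·(-2) + e_2·(-1) + e_3·(1) + e_4·(2) = 0
T: e_1·(-1) + e_2·(-2) + e_3·(-2) + e_4·(-2) = 0
Solving this homogeneous linear system for the smallest-integer solution (first nonzero entry positive) gives (2, -1, -3, 3).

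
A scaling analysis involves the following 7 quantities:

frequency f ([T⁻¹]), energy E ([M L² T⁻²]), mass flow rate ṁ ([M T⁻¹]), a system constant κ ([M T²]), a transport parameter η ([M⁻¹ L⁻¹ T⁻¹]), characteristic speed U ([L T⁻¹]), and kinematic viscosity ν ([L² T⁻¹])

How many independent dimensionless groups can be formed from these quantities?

There are 7 variables and 3 base dimensions (M, L, T).
The dimension matrix has rank 3.
Independent dimensionless groups: 7 − 3 = 4.

4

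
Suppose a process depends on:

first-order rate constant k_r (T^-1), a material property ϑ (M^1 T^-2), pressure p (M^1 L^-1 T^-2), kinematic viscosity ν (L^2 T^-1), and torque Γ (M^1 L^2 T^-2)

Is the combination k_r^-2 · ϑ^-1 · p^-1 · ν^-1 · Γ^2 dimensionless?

Sum the exponent of each base dimension across the product:
  M: −2·[k_r]_M − [ϑ]_M − [p]_M − [ν]_M + 2·[Γ]_M = −2·(0) − (1) − (1) − (0) + 2·(1) = 0
  L: −2·[k_r]_L − [ϑ]_L − [p]_L − [ν]_L + 2·[Γ]_L = −2·(0) − (0) − (-1) − (2) + 2·(2) = 3
  T: −2·[k_r]_T − [ϑ]_T − [p]_T − [ν]_T + 2·[Γ]_T = −2·(-1) − (-2) − (-2) − (-1) + 2·(-2) = 3
Net dimensions [L³ T³] ≠ [1] — not dimensionless.

no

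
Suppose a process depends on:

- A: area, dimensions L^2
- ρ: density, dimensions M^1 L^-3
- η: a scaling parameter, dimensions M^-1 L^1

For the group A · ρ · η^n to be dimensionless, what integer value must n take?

1

Balance the M exponent: (-1)·n from η, plus (0) + (1) = 1 from the rest, must sum to zero.
−n + 1 = 0, so n = 1.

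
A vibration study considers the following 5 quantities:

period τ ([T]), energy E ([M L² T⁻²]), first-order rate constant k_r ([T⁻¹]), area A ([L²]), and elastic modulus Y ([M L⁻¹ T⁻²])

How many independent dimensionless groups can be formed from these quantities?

There are 5 variables and 3 base dimensions (M, L, T).
The dimension matrix has rank 3.
Independent dimensionless groups: 5 − 3 = 2.

2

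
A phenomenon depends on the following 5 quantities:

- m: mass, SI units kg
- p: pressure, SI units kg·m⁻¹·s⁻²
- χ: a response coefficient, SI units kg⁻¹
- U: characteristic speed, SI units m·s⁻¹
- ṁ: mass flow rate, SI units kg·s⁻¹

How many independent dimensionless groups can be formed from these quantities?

There are 5 variables and 3 base dimensions (M, L, T).
The dimension matrix has rank 3.
Independent dimensionless groups: 5 − 3 = 2.

2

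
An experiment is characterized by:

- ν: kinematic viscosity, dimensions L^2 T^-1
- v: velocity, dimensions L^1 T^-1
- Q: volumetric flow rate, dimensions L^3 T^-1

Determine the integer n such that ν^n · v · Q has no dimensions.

Balance the L exponent: (2)·n from ν, plus (1) + (3) = 4 from the rest, must sum to zero.
2n + 4 = 0, so n = -2.

-2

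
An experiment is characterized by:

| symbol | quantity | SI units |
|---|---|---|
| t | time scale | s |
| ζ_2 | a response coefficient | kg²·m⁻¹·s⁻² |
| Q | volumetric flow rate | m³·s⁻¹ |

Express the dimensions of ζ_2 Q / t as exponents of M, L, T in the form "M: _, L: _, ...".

Collect each base-dimension exponent across the product:
  M: −(0) + (2) + (0) = 2
  L: −(0) + (-1) + (3) = 2
  T: −(1) + (-2) + (-1) = -4
So the dimensions are [M² L² T⁻⁴].

M: 2, L: 2, T: -4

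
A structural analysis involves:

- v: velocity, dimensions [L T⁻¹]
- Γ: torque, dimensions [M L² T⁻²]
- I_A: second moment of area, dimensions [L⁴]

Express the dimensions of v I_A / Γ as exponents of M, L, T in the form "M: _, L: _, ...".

M: -1, L: 3, T: 1

Collect each base-dimension exponent across the product:
  M: (0) − (1) + (0) = -1
  L: (1) − (2) + (4) = 3
  T: (-1) − (-2) + (0) = 1
So the dimensions are [M⁻¹ L³ T].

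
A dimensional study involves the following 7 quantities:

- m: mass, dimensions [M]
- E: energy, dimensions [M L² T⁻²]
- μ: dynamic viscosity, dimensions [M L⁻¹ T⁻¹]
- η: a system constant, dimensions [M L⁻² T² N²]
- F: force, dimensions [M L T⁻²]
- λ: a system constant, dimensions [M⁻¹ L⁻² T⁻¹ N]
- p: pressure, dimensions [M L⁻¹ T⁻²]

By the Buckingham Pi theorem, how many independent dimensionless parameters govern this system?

3

There are 7 variables and 4 base dimensions (M, L, T, N).
The dimension matrix has rank 4.
Independent dimensionless groups: 7 − 4 = 3.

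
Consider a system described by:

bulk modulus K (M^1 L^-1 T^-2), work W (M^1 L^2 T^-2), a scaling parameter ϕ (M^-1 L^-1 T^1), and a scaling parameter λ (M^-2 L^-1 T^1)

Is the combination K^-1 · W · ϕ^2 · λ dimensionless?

no

Sum the exponent of each base dimension across the product:
  M: −[K]_M + [W]_M + 2·[ϕ]_M + [λ]_M = −(1) + (1) + 2·(-1) + (-2) = -4
  L: −[K]_L + [W]_L + 2·[ϕ]_L + [λ]_L = −(-1) + (2) + 2·(-1) + (-1) = 0
  T: −[K]_T + [W]_T + 2·[ϕ]_T + [λ]_T = −(-2) + (-2) + 2·(1) + (1) = 3
Net dimensions [M⁻⁴ T³] ≠ [1] — not dimensionless.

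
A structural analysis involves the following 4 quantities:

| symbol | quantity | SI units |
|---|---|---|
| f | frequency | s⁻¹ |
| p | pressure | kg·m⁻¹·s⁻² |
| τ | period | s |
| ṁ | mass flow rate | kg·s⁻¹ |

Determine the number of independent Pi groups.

There are 4 variables and 3 base dimensions (M, L, T).
The dimension matrix has rank 3.
Independent dimensionless groups: 4 − 3 = 1.

1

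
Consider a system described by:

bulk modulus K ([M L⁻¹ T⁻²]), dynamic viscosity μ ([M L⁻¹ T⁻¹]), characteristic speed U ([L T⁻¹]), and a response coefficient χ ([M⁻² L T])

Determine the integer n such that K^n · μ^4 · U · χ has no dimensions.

-2

Balance the M exponent: (1)·n from K, plus 4·(1) + (0) + (-2) = 2 from the rest, must sum to zero.
n + 2 = 0, so n = -2.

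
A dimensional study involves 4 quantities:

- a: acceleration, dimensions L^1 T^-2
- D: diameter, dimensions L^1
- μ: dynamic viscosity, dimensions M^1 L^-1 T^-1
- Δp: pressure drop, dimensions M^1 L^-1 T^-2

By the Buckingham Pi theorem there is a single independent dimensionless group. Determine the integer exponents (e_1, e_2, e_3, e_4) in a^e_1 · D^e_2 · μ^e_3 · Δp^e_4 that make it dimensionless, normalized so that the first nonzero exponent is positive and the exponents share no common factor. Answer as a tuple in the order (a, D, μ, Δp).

(1, -1, 2, -2)

M: e_1·(0) + e_2·(0) + e_3·(1) + e_4·(1) = 0
L: e_1·(1) + e_2·(1) + e_3·(-1) + e_4·(-1) = 0
T: e_1·(-2) + e_2·(0) + e_3·(-1) + e_4·(-2) = 0
Solving this homogeneous linear system for the smallest-integer solution (first nonzero entry positive) gives (1, -1, 2, -2).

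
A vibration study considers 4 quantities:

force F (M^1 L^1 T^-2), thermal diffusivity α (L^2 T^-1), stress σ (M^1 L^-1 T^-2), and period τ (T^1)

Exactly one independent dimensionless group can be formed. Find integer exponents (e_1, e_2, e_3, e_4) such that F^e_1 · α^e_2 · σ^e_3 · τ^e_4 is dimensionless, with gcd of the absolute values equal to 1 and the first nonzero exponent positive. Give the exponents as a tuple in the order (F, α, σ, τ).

M: e_1·(1) + e_2·(0) + e_3·(1) + e_4·(0) = 0
L: e_1·(1) + e_2·(2) + e_3·(-1) + e_4·(0) = 0
T: e_1·(-2) + e_2·(-1) + e_3·(-2) + e_4·(1) = 0
Solving this homogeneous linear system for the smallest-integer solution (first nonzero entry positive) gives (1, -1, -1, -1).

(1, -1, -1, -1)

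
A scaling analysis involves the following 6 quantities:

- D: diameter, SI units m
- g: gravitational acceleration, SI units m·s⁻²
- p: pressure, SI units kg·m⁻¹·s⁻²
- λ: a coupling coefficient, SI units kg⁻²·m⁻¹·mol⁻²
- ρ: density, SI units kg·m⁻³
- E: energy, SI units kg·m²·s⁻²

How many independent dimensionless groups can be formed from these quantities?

2

There are 6 variables and 4 base dimensions (M, L, T, N).
The dimension matrix has rank 4.
Independent dimensionless groups: 6 − 4 = 2.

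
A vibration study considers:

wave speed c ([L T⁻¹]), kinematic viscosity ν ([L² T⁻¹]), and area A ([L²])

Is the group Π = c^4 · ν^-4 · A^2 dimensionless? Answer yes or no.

yes

Sum the exponent of each base dimension across the product:
  M: 4·[c]_M − 4·[ν]_M + 2·[A]_M = 4·(0) − 4·(0) + 2·(0) = 0
  L: 4·[c]_L − 4·[ν]_L + 2·[A]_L = 4·(1) − 4·(2) + 2·(2) = 0
  T: 4·[c]_T − 4·[ν]_T + 2·[A]_T = 4·(-1) − 4·(-1) + 2·(0) = 0
All base exponents vanish — dimensionless.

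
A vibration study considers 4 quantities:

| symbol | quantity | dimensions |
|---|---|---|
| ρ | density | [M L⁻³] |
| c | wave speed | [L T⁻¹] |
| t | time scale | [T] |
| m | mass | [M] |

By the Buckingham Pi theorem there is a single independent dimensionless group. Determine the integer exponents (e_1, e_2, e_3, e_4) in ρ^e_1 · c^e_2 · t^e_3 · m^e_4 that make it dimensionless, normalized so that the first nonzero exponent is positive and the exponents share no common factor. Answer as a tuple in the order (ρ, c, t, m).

(1, 3, 3, -1)

M: e_1·(1) + e_2·(0) + e_3·(0) + e_4·(1) = 0
L: e_1·(-3) + e_2·(1) + e_3·(0) + e_4·(0) = 0
T: e_1·(0) + e_2·(-1) + e_3·(1) + e_4·(0) = 0
Solving this homogeneous linear system for the smallest-integer solution (first nonzero entry positive) gives (1, 3, 3, -1).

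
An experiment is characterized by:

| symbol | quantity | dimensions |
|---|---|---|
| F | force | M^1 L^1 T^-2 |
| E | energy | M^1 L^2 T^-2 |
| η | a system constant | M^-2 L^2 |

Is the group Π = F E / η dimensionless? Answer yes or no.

Sum the exponent of each base dimension across the product:
  M: [F]_M + [E]_M − [η]_M = (1) + (1) − (-2) = 4
  L: [F]_L + [E]_L − [η]_L = (1) + (2) − (2) = 1
  T: [F]_T + [E]_T − [η]_T = (-2) + (-2) − (0) = -4
Net dimensions [M⁴ L T⁻⁴] ≠ [1] — not dimensionless.

no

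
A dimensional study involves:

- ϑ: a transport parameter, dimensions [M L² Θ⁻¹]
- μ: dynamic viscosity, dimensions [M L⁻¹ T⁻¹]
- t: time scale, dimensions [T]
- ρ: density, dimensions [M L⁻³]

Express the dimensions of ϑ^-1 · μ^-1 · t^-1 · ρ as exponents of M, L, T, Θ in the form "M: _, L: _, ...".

Collect each base-dimension exponent across the product:
  M: −(1) − (1) − (0) + (1) = -1
  L: −(2) − (-1) − (0) + (-3) = -4
  T: −(0) − (-1) − (1) + (0) = 0
  Θ: −(-1) − (0) − (0) + (0) = 1
So the dimensions are [M⁻¹ L⁻⁴ Θ].

M: -1, L: -4, T: 0, Θ: 1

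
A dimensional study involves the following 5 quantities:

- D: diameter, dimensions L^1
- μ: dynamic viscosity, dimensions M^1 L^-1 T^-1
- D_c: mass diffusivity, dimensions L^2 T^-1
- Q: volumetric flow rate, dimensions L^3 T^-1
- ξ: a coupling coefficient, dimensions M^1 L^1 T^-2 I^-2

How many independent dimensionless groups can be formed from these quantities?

1

There are 5 variables and 4 base dimensions (M, L, T, I).
The dimension matrix has rank 4.
Independent dimensionless groups: 5 − 4 = 1.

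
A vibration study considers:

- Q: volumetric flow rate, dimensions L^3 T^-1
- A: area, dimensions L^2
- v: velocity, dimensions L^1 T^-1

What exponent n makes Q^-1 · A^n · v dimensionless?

1

Balance the L exponent: (2)·n from A, plus −(3) + (1) = -2 from the rest, must sum to zero.
2n − 2 = 0, so n = 1.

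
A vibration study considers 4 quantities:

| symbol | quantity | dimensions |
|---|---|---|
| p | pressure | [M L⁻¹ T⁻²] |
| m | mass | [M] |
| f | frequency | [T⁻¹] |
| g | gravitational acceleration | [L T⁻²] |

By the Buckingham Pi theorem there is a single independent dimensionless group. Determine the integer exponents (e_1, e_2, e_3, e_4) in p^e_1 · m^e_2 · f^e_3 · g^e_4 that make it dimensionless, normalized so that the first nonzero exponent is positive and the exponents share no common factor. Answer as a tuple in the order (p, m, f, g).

(1, -1, -4, 1)

M: e_1·(1) + e_2·(1) + e_3·(0) + e_4·(0) = 0
L: e_1·(-1) + e_2·(0) + e_3·(0) + e_4·(1) = 0
T: e_1·(-2) + e_2·(0) + e_3·(-1) + e_4·(-2) = 0
Solving this homogeneous linear system for the smallest-integer solution (first nonzero entry positive) gives (1, -1, -4, 1).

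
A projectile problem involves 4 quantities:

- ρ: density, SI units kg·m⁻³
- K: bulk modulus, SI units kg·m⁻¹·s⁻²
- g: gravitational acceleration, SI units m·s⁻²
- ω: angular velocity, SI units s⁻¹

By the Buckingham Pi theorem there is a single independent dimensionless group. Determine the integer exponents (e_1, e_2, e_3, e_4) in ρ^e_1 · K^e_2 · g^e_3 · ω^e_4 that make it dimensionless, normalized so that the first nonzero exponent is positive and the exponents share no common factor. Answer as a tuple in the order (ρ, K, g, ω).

M: e_1·(1) + e_2·(1) + e_3·(0) + e_4·(0) = 0
L: e_1·(-3) + e_2·(-1) + e_3·(1) + e_4·(0) = 0
T: e_1·(0) + e_2·(-2) + e_3·(-2) + e_4·(-1) = 0
Solving this homogeneous linear system for the smallest-integer solution (first nonzero entry positive) gives (1, -1, 2, -2).

(1, -1, 2, -2)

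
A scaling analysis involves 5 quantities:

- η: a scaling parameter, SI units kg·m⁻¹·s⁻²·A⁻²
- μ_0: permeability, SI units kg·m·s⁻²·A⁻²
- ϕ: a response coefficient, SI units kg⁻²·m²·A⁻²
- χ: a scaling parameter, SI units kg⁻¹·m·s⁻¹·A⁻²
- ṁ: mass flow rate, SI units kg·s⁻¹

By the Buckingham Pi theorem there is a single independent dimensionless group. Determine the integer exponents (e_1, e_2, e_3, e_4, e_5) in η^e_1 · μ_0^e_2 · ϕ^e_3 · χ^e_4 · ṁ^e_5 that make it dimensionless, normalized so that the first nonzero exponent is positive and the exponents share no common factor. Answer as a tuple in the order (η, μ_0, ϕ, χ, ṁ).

M: e_1·(1) + e_2·(1) + e_3·(-2) + e_4·(-1) + e_5·(1) = 0
L: e_1·(-1) + e_2·(1) + e_3·(2) + e_4·(1) + e_5·(0) = 0
T: e_1·(-2) + e_2·(-2) + e_3·(0) + e_4·(-1) + e_5·(-1) = 0
I: e_1·(-2) + e_2·(-2) + e_3·(-2) + e_4·(-2) + e_5·(0) = 0
Solving this homogeneous linear system for the smallest-integer solution (first nonzero entry positive) gives (1, -1, 2, -2, 2).

(1, -1, 2, -2, 2)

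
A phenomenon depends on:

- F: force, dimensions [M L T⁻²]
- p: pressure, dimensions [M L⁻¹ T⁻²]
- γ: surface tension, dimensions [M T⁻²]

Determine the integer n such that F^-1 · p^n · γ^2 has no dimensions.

Balance the M exponent: (1)·n from p, plus −(1) + 2·(1) = 1 from the rest, must sum to zero.
n + 1 = 0, so n = -1.

-1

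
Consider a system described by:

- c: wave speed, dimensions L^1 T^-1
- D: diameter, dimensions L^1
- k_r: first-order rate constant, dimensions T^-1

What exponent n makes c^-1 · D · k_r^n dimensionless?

Balance the T exponent: (-1)·n from k_r, plus −(-1) + (0) = 1 from the rest, must sum to zero.
−n + 1 = 0, so n = 1.

1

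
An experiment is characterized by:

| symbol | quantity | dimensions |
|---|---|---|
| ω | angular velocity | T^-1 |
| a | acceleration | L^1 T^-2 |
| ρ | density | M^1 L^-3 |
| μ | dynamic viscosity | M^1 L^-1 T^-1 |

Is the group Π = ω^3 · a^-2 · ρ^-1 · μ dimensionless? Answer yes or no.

yes

Sum the exponent of each base dimension across the product:
  M: 3·[ω]_M − 2·[a]_M − [ρ]_M + [μ]_M = 3·(0) − 2·(0) − (1) + (1) = 0
  L: 3·[ω]_L − 2·[a]_L − [ρ]_L + [μ]_L = 3·(0) − 2·(1) − (-3) + (-1) = 0
  T: 3·[ω]_T − 2·[a]_T − [ρ]_T + [μ]_T = 3·(-1) − 2·(-2) − (0) + (-1) = 0
All base exponents vanish — dimensionless.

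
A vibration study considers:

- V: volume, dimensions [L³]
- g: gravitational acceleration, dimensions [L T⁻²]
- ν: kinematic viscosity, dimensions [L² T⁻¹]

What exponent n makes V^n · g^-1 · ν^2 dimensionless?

Balance the L exponent: (3)·n from V, plus −(1) + 2·(2) = 3 from the rest, must sum to zero.
3n + 3 = 0, so n = -1.

-1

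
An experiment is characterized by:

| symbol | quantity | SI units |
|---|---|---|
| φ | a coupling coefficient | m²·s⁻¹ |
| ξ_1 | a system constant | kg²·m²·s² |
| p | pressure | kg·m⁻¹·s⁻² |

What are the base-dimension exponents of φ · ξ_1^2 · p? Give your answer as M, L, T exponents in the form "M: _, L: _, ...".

M: 5, L: 5, T: 1

Collect each base-dimension exponent across the product:
  M: (0) + 2·(2) + (1) = 5
  L: (2) + 2·(2) + (-1) = 5
  T: (-1) + 2·(2) + (-2) = 1
So the dimensions are [M⁵ L⁵ T].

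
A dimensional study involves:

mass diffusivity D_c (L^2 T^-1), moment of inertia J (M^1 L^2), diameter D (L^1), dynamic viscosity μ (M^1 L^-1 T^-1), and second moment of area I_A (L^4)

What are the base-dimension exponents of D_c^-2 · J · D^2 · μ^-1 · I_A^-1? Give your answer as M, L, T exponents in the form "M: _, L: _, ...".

Collect each base-dimension exponent across the product:
  M: −2·(0) + (1) + 2·(0) − (1) − (0) = 0
  L: −2·(2) + (2) + 2·(1) − (-1) − (4) = -3
  T: −2·(-1) + (0) + 2·(0) − (-1) − (0) = 3
So the dimensions are [L⁻³ T³].

M: 0, L: -3, T: 3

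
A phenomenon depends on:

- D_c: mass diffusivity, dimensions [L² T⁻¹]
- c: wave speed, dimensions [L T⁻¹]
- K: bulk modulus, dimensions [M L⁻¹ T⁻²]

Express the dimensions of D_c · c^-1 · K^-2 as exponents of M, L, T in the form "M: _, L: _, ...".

Collect each base-dimension exponent across the product:
  M: (0) − (0) − 2·(1) = -2
  L: (2) − (1) − 2·(-1) = 3
  T: (-1) − (-1) − 2·(-2) = 4
So the dimensions are [M⁻² L³ T⁴].

M: -2, L: 3, T: 4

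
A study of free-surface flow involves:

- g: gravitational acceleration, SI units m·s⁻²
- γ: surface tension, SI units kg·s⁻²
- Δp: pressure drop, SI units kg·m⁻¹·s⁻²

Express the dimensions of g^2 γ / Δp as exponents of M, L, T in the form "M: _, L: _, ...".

Collect each base-dimension exponent across the product:
  M: 2·(0) + (1) − (1) = 0
  L: 2·(1) + (0) − (-1) = 3
  T: 2·(-2) + (-2) − (-2) = -4
So the dimensions are [L³ T⁻⁴].

M: 0, L: 3, T: -4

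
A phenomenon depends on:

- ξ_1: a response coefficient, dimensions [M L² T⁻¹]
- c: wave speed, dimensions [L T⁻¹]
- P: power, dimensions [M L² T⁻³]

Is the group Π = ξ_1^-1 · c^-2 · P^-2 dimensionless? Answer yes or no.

no

Sum the exponent of each base dimension across the product:
  M: −[ξ_1]_M − 2·[c]_M − 2·[P]_M = −(1) − 2·(0) − 2·(1) = -3
  L: −[ξ_1]_L − 2·[c]_L − 2·[P]_L = −(2) − 2·(1) − 2·(2) = -8
  T: −[ξ_1]_T − 2·[c]_T − 2·[P]_T = −(-1) − 2·(-1) − 2·(-3) = 9
Net dimensions [M⁻³ L⁻⁸ T⁹] ≠ [1] — not dimensionless.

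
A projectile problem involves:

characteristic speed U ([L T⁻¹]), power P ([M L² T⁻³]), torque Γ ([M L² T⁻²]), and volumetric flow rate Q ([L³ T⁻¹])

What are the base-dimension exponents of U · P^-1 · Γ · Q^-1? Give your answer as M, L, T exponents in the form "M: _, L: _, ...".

M: 0, L: -2, T: 1

Collect each base-dimension exponent across the product:
  M: (0) − (1) + (1) − (0) = 0
  L: (1) − (2) + (2) − (3) = -2
  T: (-1) − (-3) + (-2) − (-1) = 1
So the dimensions are [L⁻² T].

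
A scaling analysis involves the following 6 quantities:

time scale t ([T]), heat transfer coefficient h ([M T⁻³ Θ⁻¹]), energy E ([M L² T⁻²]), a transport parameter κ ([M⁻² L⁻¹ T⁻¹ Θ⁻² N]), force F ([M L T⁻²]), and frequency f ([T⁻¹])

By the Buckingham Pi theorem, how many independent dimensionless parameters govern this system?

1

There are 6 variables and 5 base dimensions (M, L, T, Θ, N).
The dimension matrix has rank 5.
Independent dimensionless groups: 6 − 5 = 1.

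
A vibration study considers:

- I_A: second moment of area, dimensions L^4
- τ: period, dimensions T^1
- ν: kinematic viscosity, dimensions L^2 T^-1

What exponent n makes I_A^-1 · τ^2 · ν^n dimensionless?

2

Balance the L exponent: (2)·n from ν, plus −(4) + 2·(0) = -4 from the rest, must sum to zero.
2n − 4 = 0, so n = 2.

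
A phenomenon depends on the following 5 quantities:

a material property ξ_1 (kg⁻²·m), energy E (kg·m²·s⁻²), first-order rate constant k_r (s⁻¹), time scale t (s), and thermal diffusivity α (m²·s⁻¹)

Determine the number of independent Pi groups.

There are 5 variables and 3 base dimensions (M, L, T).
The dimension matrix has rank 3.
Independent dimensionless groups: 5 − 3 = 2.

2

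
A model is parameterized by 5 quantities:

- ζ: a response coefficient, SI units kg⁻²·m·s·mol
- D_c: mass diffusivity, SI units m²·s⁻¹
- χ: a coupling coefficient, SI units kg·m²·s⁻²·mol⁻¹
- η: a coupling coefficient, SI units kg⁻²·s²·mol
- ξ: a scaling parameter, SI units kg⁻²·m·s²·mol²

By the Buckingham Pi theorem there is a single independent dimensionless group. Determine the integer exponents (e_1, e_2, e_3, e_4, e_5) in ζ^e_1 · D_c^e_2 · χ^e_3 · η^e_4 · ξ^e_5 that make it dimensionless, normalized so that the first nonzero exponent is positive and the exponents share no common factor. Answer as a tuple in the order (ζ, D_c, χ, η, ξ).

M: e_1·(-2) + e_2·(0) + e_3·(1) + e_4·(-2) + e_5·(-2) = 0
L: e_1·(1) + e_2·(2) + e_3·(2) + e_4·(0) + e_5·(1) = 0
T: e_1·(1) + e_2·(-1) + e_3·(-2) + e_4·(2) + e_5·(2) = 0
N: e_1·(1) + e_2·(0) + e_3·(-1) + e_4·(1) + e_5·(2) = 0
Solving this homogeneous linear system for the smallest-integer solution (first nonzero entry positive) gives (1, -3, 2, -1, 1).

(1, -3, 2, -1, 1)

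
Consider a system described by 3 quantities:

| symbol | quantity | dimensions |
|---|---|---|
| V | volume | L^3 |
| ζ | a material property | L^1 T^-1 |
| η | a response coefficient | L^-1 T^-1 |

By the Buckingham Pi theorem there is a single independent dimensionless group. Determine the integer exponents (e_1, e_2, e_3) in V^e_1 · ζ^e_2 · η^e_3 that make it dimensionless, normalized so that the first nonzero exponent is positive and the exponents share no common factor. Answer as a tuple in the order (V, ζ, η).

(2, -3, 3)

L: e_1·(3) + e_2·(1) + e_3·(-1) = 0
T: e_1·(0) + e_2·(-1) + e_3·(-1) = 0
Solving this homogeneous linear system for the smallest-integer solution (first nonzero entry positive) gives (2, -3, 3).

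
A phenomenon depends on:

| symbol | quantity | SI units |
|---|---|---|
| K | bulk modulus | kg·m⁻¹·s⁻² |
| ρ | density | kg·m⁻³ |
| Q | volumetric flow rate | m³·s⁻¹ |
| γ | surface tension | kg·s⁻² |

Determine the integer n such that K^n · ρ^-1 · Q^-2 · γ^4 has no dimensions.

-3

Balance the M exponent: (1)·n from K, plus −(1) − 2·(0) + 4·(1) = 3 from the rest, must sum to zero.
n + 3 = 0, so n = -3.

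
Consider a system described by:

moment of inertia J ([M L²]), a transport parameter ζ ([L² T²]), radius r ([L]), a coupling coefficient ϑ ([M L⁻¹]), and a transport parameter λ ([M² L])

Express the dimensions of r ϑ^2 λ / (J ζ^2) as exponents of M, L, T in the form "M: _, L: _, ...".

M: 3, L: -6, T: -4

Collect each base-dimension exponent across the product:
  M: −(1) − 2·(0) + (0) + 2·(1) + (2) = 3
  L: −(2) − 2·(2) + (1) + 2·(-1) + (1) = -6
  T: −(0) − 2·(2) + (0) + 2·(0) + (0) = -4
So the dimensions are [M³ L⁻⁶ T⁻⁴].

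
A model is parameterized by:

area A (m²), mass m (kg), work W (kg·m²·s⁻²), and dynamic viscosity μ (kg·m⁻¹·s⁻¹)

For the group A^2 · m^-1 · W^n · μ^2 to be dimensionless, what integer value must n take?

Balance the M exponent: (1)·n from W, plus 2·(0) − (1) + 2·(1) = 1 from the rest, must sum to zero.
n + 1 = 0, so n = -1.

-1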